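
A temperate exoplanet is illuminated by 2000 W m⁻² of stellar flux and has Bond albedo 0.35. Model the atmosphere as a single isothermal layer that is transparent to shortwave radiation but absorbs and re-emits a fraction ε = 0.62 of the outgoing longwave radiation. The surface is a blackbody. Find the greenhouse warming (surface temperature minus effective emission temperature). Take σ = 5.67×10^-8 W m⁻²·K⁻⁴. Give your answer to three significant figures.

26.7 K

The planet radiates to space at T_e = [S(1−α)/(4σ)]^(1/4) = 275.2 K.
The surface balance (absorbed SW + ε·downward IR = σT_s⁴) with T_a⁴ = T_s⁴/2 reduces to T_s = T_e·[2/(2−ε)]^¼ = 301.9 K.
Greenhouse warming: T_s − T_e = 26.75 K.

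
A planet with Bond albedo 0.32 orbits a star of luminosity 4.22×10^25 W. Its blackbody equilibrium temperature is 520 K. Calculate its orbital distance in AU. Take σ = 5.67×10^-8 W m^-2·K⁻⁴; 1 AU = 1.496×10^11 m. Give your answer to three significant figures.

0.0784 AU

The flux needed for this T is 4σT⁴/(1−0.32) = 24390 W m^-2.
From L = 4πd²S, d = √(4.22×10^25/(4π·24390)) = 1.173×10^10 m = 0.07844 AU.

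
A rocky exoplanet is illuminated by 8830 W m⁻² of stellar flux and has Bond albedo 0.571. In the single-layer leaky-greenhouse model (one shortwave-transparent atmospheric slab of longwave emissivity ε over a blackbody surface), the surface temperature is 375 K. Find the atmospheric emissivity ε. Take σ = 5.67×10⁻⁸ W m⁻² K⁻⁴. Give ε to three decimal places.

Effective temperature: T_e = [S(1−α)/(4σ)]^(1/4) = 359.5 K.
Since (2−ε)/2 = (T_e/T_s)⁴ = 0.8446, ε = 0.3108.

0.311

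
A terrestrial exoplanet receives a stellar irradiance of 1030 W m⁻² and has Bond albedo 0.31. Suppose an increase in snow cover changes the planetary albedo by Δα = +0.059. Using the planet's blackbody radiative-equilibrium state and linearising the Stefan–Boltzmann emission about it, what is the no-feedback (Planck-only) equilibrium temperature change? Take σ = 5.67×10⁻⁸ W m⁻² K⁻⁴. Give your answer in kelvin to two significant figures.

Reference equilibrium: T_e = [S(1−α)/(4σ)]^(1/4) = 236.6 K.
ΔF = −(S/4)Δα = −(1030/4)×(+0.059) = -15.19 W m⁻².
Planck response: λ_P = 4σT_e³ = 4·5.67×10⁻⁸·(236.6)³ = 3.004 W m⁻²/K.
Hence the no-feedback warming is ΔF/(4σT_e³) = -5.06 K.

-5.1 kelvin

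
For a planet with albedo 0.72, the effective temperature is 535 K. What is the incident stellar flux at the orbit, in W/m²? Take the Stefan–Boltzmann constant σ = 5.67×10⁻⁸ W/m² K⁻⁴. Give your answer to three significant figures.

From S(1−α)/4 = σT⁴: S = 4σT⁴/(1−α).
σT⁴ = 5.67×10⁻⁸·(535)⁴ = 4645 W/m².
S = 4·4645/0.28 = 66360 W/m².

66400 W/m²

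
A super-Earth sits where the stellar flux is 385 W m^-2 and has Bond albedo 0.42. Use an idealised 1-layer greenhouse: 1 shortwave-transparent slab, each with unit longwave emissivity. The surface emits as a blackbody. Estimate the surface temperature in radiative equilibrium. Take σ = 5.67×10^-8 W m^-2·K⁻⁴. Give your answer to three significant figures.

211 K

OLR = S(1−α)/4 = 55.83 W m^-2; the top layer radiates at T_e = 177.1 K.
For an N-layer opaque stack, T_s⁴ = (N+1)T_e⁴, hence T_s = (2)^(1/4)×177.1 K = 210.7 K.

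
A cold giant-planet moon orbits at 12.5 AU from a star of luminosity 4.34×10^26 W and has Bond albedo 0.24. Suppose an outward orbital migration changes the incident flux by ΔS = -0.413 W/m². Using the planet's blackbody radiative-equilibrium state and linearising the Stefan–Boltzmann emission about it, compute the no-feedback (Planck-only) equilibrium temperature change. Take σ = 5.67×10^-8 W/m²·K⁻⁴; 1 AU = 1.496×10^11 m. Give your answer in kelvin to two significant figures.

Orbital distance: d = 12.5 AU = 1.870×10^12 m.
Spreading L over a sphere of radius d: S = 4.34×10^26/(4π·1.87×10^12²) = 9.876 W/m².
The baseline emission temperature is T_e = 75.85 K.
TOA radiative forcing: ΔF = (1−α)ΔS/4 = 0.76·(-0.413)/4 = -0.07847 W/m².
Planck response: λ_P = 4σT_e³ = 4·5.67×10⁻⁸·(75.85)³ = 0.09896 W/m²/K.
Hence the no-feedback warming is ΔF/(4σT_e³) = -0.793 K.

-0.79 K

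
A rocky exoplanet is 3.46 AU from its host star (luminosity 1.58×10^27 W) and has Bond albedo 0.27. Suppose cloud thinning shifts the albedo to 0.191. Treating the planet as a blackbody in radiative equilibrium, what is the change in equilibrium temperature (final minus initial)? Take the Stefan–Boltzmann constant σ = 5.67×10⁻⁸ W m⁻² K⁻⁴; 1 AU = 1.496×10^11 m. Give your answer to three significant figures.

Orbital distance: d = 3.46 AU = 5.176×10^11 m.
Spreading L over a sphere of radius d: S = 1.58×10^27/(4π·5.18×10^11²) = 469.3 W m⁻².
Before: T₁ = [469.3·0.73/(4σ)]^(1/4) = 197.1 K.
After:  T₂ = [469.3·0.809/(4σ)]^(1/4) = 202.3 K.
Change: 202.3 − 197.1 = 5.130 K.

5.13 K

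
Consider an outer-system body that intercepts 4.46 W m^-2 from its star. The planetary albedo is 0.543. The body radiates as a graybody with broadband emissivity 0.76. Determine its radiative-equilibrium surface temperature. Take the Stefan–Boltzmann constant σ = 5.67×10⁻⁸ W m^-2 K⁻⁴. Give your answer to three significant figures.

58.6 K

Absorbed flux (global mean): S(1−α)/4 = 4.460·0.457/4 = 0.5096 W m^-2.
Radiative balance εσT⁴ = 0.5096 gives T = [0.5096/(0.76·σ)]^(1/4) = 58.64 K.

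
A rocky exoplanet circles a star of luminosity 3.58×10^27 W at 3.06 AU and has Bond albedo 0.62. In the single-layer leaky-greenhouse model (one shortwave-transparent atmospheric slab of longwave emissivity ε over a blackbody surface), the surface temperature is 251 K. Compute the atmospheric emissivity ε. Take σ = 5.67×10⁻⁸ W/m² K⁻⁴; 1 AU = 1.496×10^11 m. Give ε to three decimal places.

d = 3.06 × 1.496×10^11 m = 4.578×10^11 m.
S = L/(4πd²) = 1359 W/m².
Effective temperature: T_e = [S(1−α)/(4σ)]^(1/4) = 218.5 K.
Inverting T_s⁴ = 2T_e⁴/(2−ε): (T_e/T_s)⁴ = 0.5739, so ε = 2(1 − 0.5739) = 0.8523.

0.852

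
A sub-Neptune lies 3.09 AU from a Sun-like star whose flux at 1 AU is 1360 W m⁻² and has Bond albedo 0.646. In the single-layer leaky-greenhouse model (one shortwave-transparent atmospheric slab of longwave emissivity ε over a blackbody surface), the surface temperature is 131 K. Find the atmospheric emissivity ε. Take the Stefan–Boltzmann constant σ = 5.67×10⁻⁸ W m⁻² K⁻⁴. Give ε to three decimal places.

0.490

Flux at the orbit: S = 1360/(3.09)² = 142.4 W m⁻².
TOA balance gives T_e = 122.1 K.
T_s⁴ = T_e⁴·2/(2−ε) → ε = 2 − 2(T_e/T_s)⁴ = 2 − 2·(122.1/131)⁴ = 0.4902.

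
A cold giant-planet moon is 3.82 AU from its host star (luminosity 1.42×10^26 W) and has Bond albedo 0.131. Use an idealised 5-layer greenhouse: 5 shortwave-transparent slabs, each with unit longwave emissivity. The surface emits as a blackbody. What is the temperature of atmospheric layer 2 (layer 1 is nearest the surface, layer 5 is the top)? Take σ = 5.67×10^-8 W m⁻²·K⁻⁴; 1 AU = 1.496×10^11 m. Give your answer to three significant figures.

152 K

Orbital distance: d = 3.82 AU = 5.715×10^11 m.
S = L/(4πd²) = 34.60 W m⁻².
The effective emission temperature is T_e = [S(1−α)/(4σ)]^¼ = 107.3 K.
In the N-layer model, layer k (counted from the surface) has T_k = (N+1−k)^(1/4)·T_e.
With k = 2: T_2 = (5+1−2)^¼·107.3 K = 151.8 K.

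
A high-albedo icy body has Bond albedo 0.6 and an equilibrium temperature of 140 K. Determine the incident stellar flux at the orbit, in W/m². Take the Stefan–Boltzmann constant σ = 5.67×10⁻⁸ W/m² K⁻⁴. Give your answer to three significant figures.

From S(1−α)/4 = σT⁴: S = 4σT⁴/(1−α).
σT⁴ = 5.67×10⁻⁸·(140)⁴ = 21.78 W/m².
S = 4·21.78/0.4 = 217.8 W/m².

218 W/m²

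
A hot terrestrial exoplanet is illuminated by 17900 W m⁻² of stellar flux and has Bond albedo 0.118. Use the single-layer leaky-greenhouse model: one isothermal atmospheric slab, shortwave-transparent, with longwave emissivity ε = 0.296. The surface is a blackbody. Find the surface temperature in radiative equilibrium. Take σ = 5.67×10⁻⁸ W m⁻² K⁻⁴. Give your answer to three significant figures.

Effective emission temperature (TOA balance): σT_e⁴ = S(1−α)/4 = 3947 W m⁻² → T_e = 513.7 K.
For a single slab of emissivity ε, T_s⁴ = 2T_e⁴/(2−ε); thus T_s = 513.7·(1.174)^(1/4) = 534.6 K.

535 K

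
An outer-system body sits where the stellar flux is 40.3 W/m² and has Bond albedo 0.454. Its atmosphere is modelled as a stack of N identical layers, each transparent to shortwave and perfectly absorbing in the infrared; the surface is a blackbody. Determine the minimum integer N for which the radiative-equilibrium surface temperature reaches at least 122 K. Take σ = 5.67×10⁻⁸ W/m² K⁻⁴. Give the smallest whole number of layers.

2

OLR = S(1−α)/4 = 5.501 W/m²; the top layer radiates at T_e = 99.25 K.
Since T_s⁴ = (N+1)T_e⁴, we need N ≥ (T_s/T_e)⁴ − 1 = 1.283.
So N ≥ 1.283; the smallest integer is N = 2.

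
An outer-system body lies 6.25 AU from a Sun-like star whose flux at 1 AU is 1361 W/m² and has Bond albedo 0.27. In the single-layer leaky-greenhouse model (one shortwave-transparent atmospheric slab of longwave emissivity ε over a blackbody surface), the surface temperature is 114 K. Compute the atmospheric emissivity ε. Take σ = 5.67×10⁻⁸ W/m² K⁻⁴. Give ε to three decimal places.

0.672

Irradiance scales as 1/d², so S = 1361 W/m² × (1/6.25)² = 34.84 W/m².
First, T_e = [34.84·(1−0.27)/(4σ)]^(1/4) = 102.9 K.
T_s⁴ = T_e⁴·2/(2−ε) → ε = 2 − 2(T_e/T_s)⁴ = 2 − 2·(102.9/114)⁴ = 0.6720.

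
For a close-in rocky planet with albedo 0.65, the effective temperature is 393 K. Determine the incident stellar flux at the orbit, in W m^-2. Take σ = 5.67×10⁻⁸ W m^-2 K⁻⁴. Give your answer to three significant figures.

From S(1−α)/4 = σT⁴: S = 4σT⁴/(1−α).
σT⁴ = 5.67×10⁻⁸·(393)⁴ = 1353 W m^-2.
S = 4·1353/0.35 = 15460 W m^-2.

15500 W m^-2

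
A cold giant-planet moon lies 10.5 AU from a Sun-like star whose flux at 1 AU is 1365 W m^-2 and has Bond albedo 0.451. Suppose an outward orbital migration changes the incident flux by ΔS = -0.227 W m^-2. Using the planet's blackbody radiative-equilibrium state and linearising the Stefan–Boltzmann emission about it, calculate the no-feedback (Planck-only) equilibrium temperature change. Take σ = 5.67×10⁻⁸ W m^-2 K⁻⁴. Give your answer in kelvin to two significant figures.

Flux at the orbit: S = 1365/(10.5)² = 12.38 W m^-2.
Reference equilibrium: T_e = [S(1−α)/(4σ)]^(1/4) = 73.99 K.
Only a fraction (1−α) is absorbed and it's spread over 4πR², so ΔF = (1−α)ΔS/4 = -0.03116 W m^-2.
Planck response: λ_P = 4σT_e³ = 4·5.67×10⁻⁸·(73.99)³ = 0.09187 W m^-2/K.
So ΔT₀ = -0.03116/0.09187 = -0.339 K.

-0.34 K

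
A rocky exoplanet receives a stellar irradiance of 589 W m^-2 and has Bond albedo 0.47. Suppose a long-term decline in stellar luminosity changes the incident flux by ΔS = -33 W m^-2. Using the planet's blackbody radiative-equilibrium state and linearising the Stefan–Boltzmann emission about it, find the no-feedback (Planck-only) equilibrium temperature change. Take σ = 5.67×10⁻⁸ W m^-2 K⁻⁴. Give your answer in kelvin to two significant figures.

Unperturbed T_e = [589.0·(1−0.47)/(4σ)]^¼ = 192.6 K.
ΔF = Δ[S(1−α)]/4 = (1−0.47)·-33/4 = -4.373 W m^-2.
Planck response: λ_P = 4σT_e³ = 4·5.67×10⁻⁸·(192.6)³ = 1.621 W m^-2/K.
Hence the no-feedback warming is ΔF/(4σT_e³) = -2.70 K.

-2.7 kelvin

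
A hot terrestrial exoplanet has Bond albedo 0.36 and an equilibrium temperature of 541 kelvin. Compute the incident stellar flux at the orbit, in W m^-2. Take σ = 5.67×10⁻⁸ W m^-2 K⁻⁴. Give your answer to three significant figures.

30400 W m^-2

Invert the energy balance for S: S = 4σT⁴/(1−α).
σT⁴ = 5.67×10⁻⁸·(541)⁴ = 4857 W m^-2.
So S = 4×4857/(1−0.36) = 30360 W m^-2.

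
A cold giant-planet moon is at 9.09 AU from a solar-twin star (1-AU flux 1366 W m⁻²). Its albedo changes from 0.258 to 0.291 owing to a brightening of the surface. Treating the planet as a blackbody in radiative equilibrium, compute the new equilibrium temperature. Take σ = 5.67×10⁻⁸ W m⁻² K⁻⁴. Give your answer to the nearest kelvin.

85 kelvin

By the inverse-square law, S = 1366/9.09² = 16.53 W m⁻².
New equilibrium: T₂ = [(1−0.291)·16.53/(4σ)]^(1/4) = 84.79 K.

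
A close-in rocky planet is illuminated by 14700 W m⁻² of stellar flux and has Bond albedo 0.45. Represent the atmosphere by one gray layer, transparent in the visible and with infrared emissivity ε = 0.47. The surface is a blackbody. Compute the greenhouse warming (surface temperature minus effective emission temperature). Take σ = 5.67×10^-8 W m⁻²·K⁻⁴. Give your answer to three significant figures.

Effective emission temperature (TOA balance): σT_e⁴ = S(1−α)/4 = 2021 W m⁻² → T_e = 434.5 K.
For a single slab of emissivity ε, T_s⁴ = 2T_e⁴/(2−ε); thus T_s = 434.5·(1.307)^(1/4) = 464.6 K.
The atmosphere warms the surface by 30.10 K.

30.1 K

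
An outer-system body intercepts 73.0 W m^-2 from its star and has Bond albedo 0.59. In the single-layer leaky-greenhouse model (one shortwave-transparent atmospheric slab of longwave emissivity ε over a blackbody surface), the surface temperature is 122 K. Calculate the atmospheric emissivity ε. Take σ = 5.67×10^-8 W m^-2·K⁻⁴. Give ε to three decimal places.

Effective temperature: T_e = [S(1−α)/(4σ)]^(1/4) = 107.2 K.
Since (2−ε)/2 = (T_e/T_s)⁴ = 0.5957, ε = 0.8086.

0.809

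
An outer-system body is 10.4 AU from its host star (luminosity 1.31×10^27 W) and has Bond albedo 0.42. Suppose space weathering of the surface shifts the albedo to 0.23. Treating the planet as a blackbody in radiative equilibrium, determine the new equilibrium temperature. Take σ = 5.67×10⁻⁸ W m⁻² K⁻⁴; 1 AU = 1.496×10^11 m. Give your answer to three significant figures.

110 K

Orbital distance: d = 10.4 AU = 1.556×10^12 m.
Flux at the orbit: S = L/(4πd²) = 1.31×10^27/(4π·(1.56×10^12)²) = 43.07 W m⁻².
T₂ = [S(1−α₂)/(4σ)]^(1/4) = [43.07·0.77/(4σ)]^(1/4) = 110.0 K.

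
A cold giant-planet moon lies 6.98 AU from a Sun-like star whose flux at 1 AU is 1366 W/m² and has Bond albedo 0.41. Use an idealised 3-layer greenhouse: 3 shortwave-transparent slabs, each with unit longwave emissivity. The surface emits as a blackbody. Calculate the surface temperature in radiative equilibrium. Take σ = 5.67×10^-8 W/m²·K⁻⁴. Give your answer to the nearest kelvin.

Irradiance scales as 1/d², so S = 1366 W/m² × (1/6.98)² = 28.04 W/m².
Top-of-atmosphere balance: σT_e⁴ = S(1−α)/4 = 4.136 W/m² → T_e = 92.41 K.
For an N-layer opaque stack, T_s⁴ = (N+1)T_e⁴, hence T_s = (4)^(1/4)×92.41 K = 130.7 K.

131 kelvin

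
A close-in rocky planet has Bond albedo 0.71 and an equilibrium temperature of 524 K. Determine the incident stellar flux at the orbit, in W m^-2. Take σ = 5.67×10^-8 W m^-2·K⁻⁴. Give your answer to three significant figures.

From S(1−α)/4 = σT⁴: S = 4σT⁴/(1−α).
The emitted flux is σT⁴ = 4275 W m^-2.
So S = 4×4275/(1−0.71) = 58960 W m^-2.

59000 W m^-2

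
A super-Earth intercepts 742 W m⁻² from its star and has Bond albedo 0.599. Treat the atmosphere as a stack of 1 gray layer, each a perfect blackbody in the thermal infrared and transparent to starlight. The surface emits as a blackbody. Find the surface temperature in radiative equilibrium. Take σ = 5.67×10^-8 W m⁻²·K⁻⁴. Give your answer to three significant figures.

226 K

OLR = S(1−α)/4 = 74.39 W m⁻²; the top layer radiates at T_e = 190.3 K.
With N = 1 opaque layers, T_s = (N+1)^(1/4)·T_e = 2^(1/4)·190.3 = 226.3 K.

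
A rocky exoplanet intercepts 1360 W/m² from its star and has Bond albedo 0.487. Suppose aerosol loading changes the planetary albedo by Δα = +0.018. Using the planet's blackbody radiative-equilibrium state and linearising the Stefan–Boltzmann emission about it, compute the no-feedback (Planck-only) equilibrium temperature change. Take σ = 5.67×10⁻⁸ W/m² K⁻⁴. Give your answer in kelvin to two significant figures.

The baseline emission temperature is T_e = 235.5 K.
The change in absorbed flux is Δ[S(1−α)/4] = −SΔα/4 = -6.120 W/m².
The Planck feedback parameter is 4σT_e³ = 2.962 W/m²/K.
ΔT₀ = ΔF/λ_P = -6.120/2.962 = -2.07 K.

-2.1 K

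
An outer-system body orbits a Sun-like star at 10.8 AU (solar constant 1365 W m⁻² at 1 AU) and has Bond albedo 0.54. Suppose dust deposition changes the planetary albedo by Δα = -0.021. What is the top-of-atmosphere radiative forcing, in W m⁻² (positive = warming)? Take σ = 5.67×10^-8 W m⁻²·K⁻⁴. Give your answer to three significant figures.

Flux at the orbit: S = 1365/(10.8)² = 11.70 W m⁻².
TOA radiative forcing: ΔF = −S·Δα/4 = −11.70·(-0.021)/4 = 0.06144 W m⁻².

0.0614 W m⁻²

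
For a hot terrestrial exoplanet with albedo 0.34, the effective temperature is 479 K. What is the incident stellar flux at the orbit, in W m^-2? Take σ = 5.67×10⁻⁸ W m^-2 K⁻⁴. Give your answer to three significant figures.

18100 W m^-2

From S(1−α)/4 = σT⁴: S = 4σT⁴/(1−α).
σT⁴ = 5.67×10⁻⁸·(479)⁴ = 2985 W m^-2.
S = 4·2985/0.66 = 18090 W m^-2.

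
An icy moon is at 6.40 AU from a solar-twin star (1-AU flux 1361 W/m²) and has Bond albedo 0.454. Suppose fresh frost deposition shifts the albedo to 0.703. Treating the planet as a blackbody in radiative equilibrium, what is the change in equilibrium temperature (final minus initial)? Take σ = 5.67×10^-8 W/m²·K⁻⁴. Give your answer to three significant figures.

Irradiance scales as 1/d², so S = 1361 W/m² × (1/6.40)² = 33.23 W/m².
With α = 0.454, T₁ = 94.57 K.
Final:   T₂ = [S(1−0.703)/(4σ)]^(1/4) = 81.22 K.
Change: 81.22 − 94.57 = -13.35 K.

-13.4 K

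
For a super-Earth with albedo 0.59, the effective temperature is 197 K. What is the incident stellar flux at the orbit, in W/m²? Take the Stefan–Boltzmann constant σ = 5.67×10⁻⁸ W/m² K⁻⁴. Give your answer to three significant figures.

833 W/m²

From S(1−α)/4 = σT⁴: S = 4σT⁴/(1−α).
The emitted flux is σT⁴ = 85.40 W/m².
S = 4·85.40/0.41 = 833.2 W/m².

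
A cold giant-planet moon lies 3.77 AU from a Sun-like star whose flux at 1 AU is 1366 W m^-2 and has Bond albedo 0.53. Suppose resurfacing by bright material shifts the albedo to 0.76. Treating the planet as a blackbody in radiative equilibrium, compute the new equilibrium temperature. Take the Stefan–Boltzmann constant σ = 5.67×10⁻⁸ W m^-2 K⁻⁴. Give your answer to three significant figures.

100 K

Flux at the orbit: S = 1366/(3.77)² = 96.11 W m^-2.
T₂ = [S(1−α₂)/(4σ)]^(1/4) = [96.11·0.24/(4σ)]^(1/4) = 100.4 K.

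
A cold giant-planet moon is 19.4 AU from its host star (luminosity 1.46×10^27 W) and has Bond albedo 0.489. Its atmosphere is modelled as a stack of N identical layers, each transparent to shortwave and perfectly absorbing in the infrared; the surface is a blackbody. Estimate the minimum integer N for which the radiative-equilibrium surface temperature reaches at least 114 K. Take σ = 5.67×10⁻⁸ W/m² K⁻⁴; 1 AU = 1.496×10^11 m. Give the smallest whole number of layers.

d = 19.4 × 1.496×10^11 m = 2.902×10^12 m.
S = L/(4πd²) = 13.79 W/m².
Top-of-atmosphere balance: σT_e⁴ = S(1−α)/4 = 1.762 W/m² → T_e = 74.66 K.
T_s = (N+1)^(1/4)·T_e ≥ 114 K requires N+1 ≥ (T_s/T_e)⁴ = (114/74.66)⁴ = 5.435.
So N ≥ 4.435; the smallest integer is N = 5.

5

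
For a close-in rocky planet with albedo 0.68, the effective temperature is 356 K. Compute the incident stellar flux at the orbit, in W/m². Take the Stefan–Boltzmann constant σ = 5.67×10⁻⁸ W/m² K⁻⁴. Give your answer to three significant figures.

11400 W/m²

Invert the energy balance for S: S = 4σT⁴/(1−α).
The emitted flux is σT⁴ = 910.7 W/m².
S = 4·910.7/0.32 = 11380 W/m².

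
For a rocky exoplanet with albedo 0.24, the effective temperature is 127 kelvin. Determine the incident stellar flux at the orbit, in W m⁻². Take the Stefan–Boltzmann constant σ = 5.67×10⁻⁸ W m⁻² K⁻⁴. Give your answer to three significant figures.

From S(1−α)/4 = σT⁴: S = 4σT⁴/(1−α).
σT⁴ = 5.67×10⁻⁸·(127)⁴ = 14.75 W m⁻².
So S = 4×14.75/(1−0.24) = 77.63 W m⁻².

77.6 W m⁻²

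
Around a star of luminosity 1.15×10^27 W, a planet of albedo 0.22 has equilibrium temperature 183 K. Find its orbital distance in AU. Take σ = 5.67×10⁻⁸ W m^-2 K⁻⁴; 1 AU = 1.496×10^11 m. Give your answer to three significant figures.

Required flux: S = 4σT⁴/(1−α) = 326.1 W m^-2.
Then d = [L/(4πS)]^(1/2) = 5.297×10^11 m, i.e. 3.541 AU.

3.54 AU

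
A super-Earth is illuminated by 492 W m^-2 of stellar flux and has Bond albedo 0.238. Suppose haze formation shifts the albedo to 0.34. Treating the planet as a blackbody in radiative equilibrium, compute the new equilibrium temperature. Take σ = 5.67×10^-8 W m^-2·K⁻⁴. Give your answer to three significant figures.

T₂ = [S(1−α₂)/(4σ)]^(1/4) = [492.0·0.66/(4σ)]^(1/4) = 194.5 K.

195 K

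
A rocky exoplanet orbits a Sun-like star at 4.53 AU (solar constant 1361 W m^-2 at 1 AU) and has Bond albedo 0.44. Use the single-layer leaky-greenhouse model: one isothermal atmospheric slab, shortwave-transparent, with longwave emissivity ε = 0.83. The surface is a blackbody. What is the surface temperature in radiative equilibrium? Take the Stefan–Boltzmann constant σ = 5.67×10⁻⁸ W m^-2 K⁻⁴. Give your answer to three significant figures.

Flux at the orbit: S = 1361/(4.53)² = 66.32 W m^-2.
Effective emission temperature (TOA balance): σT_e⁴ = S(1−α)/4 = 9.285 W m^-2 → T_e = 113.1 K.
Surface balance with a leaky layer gives σT_s⁴ = σT_e⁴·2/(2−ε), so T_s = T_e·[2/(2−0.83)]^(1/4) = 129.3 K.

129 K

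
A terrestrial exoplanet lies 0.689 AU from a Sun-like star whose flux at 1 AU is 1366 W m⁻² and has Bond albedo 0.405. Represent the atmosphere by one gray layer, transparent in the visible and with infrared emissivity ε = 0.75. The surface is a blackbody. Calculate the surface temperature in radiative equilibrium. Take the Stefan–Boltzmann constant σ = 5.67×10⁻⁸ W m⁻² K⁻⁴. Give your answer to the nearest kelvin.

Flux at the orbit: S = 1366/(0.689)² = 2877 W m⁻².
Effective emission temperature (TOA balance): σT_e⁴ = S(1−α)/4 = 428.0 W m⁻² → T_e = 294.8 K.
For a single slab of emissivity ε, T_s⁴ = 2T_e⁴/(2−ε); thus T_s = 294.8·(1.6)^(1/4) = 331.5 K.

332 K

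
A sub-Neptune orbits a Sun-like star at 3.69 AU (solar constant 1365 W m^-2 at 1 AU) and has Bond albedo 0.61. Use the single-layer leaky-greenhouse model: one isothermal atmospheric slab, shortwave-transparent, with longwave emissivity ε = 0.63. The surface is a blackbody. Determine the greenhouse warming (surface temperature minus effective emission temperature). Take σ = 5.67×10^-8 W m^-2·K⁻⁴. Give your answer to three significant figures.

11.4 K

Flux at the orbit: S = 1365/(3.69)² = 100.2 W m^-2.
Effective emission temperature (TOA balance): σT_e⁴ = S(1−α)/4 = 9.774 W m^-2 → T_e = 114.6 K.
Surface balance with a leaky layer gives σT_s⁴ = σT_e⁴·2/(2−ε), so T_s = T_e·[2/(2−0.63)]^(1/4) = 126.0 K.
T_s − T_e = 126.0 − 114.6 = 11.37 K.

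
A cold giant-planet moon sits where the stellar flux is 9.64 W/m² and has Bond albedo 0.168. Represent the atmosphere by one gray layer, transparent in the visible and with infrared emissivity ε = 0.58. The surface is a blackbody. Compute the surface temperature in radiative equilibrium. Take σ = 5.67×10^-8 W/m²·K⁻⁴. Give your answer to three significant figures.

84.0 K

At the top of the atmosphere, σT_e⁴ = S(1−α)/4 = 2.005 W/m², giving T_e = 77.12 K.
For a single slab of emissivity ε, T_s⁴ = 2T_e⁴/(2−ε); thus T_s = 77.12·(1.408)^(1/4) = 84.01 K.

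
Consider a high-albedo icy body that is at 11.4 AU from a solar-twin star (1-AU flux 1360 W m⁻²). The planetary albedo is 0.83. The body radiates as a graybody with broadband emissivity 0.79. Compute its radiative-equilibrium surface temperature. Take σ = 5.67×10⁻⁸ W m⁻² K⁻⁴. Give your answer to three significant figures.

By the inverse-square law, S = 1360/11.4² = 10.46 W m⁻².
The planet absorbs (1−α)S over its disc πR² and re-emits over 4πR², so the mean absorbed flux is (1−0.83)·10.46/4 = 0.4448 W m⁻².
Radiative balance εσT⁴ = 0.4448 gives T = [0.4448/(0.79·σ)]^(1/4) = 56.13 K.

56.1 K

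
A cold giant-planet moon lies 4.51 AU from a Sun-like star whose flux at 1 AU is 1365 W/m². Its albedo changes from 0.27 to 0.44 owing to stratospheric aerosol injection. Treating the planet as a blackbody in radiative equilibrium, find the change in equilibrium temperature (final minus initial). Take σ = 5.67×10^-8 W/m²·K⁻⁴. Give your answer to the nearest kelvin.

-8 K

By the inverse-square law, S = 1365/4.51² = 67.11 W/m².
Before: T₁ = [67.11·0.73/(4σ)]^(1/4) = 121.2 K.
With α = 0.44, T₂ = 113.5 K.
ΔT = T₂ − T₁ = -7.774 K.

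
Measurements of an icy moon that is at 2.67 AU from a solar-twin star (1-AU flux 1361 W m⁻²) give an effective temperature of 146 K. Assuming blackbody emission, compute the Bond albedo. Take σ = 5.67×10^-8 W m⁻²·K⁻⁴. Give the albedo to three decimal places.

0.460

By the inverse-square law, S = 1361/2.67² = 190.9 W m⁻².
Energy balance: S(1−α)/4 = σT⁴, so 1−α = 4σT⁴/S.
4σT⁴ = 4·5.67×10⁻⁸·(146)⁴ = 103.1 W m⁻².
Hence α = 1 − 103.1/190.9 = 0.4602.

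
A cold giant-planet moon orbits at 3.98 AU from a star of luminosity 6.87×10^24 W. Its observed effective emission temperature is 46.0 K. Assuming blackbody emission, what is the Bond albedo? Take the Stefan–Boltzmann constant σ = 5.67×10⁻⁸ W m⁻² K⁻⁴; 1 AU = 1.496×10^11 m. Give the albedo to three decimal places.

0.341

Orbital distance: d = 3.98 AU = 5.954×10^11 m.
Spreading L over a sphere of radius d: S = 6.87×10^24/(4π·5.95×10^11²) = 1.542 W m⁻².
Rearranging the radiative balance, α = 1 − 4σT⁴/S.
σT⁴ = 0.2539 W m⁻², so 4σT⁴ = 1.015 W m⁻².
Hence α = 1 − 1.015/1.542 = 0.3415.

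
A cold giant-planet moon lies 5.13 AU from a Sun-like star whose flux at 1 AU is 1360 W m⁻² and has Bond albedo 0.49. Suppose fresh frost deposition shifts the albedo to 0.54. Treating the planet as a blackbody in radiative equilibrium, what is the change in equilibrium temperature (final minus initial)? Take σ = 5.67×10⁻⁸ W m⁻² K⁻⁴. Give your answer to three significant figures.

-2.64 K

By the inverse-square law, S = 1360/5.13² = 51.68 W m⁻².
Initial: T₁ = [S(1−0.49)/(4σ)]^(1/4) = 103.8 K.
After:  T₂ = [51.68·0.46/(4σ)]^(1/4) = 101.2 K.
Change: 101.2 − 103.8 = -2.644 K.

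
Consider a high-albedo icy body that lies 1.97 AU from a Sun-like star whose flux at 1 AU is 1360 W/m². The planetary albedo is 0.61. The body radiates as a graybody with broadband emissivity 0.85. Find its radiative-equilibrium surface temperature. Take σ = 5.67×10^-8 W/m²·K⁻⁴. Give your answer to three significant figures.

By the inverse-square law, S = 1360/1.97² = 350.4 W/m².
Absorbed flux (global mean): S(1−α)/4 = 350.4·0.39/4 = 34.17 W/m².
Radiative balance εσT⁴ = 34.17 gives T = [34.17/(0.85·σ)]^(1/4) = 163.2 K.

163 K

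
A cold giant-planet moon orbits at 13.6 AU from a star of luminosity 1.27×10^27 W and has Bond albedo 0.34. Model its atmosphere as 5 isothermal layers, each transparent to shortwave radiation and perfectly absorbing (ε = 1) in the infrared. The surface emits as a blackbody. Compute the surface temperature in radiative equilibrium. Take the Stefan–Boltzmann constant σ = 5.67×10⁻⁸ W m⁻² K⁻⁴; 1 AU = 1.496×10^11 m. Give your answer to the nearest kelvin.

144 K

d = 13.6 × 1.496×10^11 m = 2.035×10^12 m.
S = L/(4πd²) = 24.41 W m⁻².
Top-of-atmosphere balance: σT_e⁴ = S(1−α)/4 = 4.028 W m⁻² → T_e = 91.81 K.
Layer-by-layer balance gives σT_s⁴ = (N+1)σT_e⁴, so T_s = 6^¼·91.81 = 143.7 K.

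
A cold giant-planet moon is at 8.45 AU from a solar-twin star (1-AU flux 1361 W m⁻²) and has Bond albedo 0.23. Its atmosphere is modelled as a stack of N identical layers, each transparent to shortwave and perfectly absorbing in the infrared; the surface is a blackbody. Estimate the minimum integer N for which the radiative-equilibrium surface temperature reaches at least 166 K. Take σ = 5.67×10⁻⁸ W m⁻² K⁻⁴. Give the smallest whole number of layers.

11

By the inverse-square law, S = 1361/8.45² = 19.06 W m⁻².
Top-of-atmosphere balance: σT_e⁴ = S(1−α)/4 = 3.669 W m⁻² → T_e = 89.69 K.
T_s = (N+1)^(1/4)·T_e ≥ 166 K requires N+1 ≥ (T_s/T_e)⁴ = (166/89.69)⁴ = 11.734.
Rounding up, N = 11.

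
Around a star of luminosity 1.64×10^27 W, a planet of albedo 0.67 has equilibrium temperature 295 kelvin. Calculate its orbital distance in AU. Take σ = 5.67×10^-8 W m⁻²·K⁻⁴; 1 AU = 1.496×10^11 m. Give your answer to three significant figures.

1.06 AU

The flux needed for this T is 4σT⁴/(1−0.67) = 5205 W m⁻².
From L = 4πd²S, d = √(1.64×10^27/(4π·5205)) = 1.583×10^11 m = 1.058 AU.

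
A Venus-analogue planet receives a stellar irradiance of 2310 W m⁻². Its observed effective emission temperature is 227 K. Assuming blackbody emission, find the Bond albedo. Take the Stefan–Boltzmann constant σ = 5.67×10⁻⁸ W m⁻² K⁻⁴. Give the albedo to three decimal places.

Rearranging the radiative balance, α = 1 − 4σT⁴/S.
4σT⁴ = 4·5.67×10⁻⁸·(227)⁴ = 602.2 W m⁻².
1−α = 602.2/2310 = 0.2607, so α = 0.7393.

0.739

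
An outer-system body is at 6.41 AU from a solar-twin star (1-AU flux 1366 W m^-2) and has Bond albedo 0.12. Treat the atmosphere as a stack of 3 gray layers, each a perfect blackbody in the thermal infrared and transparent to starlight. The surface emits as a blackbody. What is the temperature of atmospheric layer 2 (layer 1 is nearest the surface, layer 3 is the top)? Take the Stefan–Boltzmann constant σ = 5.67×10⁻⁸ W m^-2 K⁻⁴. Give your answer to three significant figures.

127 kelvin

Flux at the orbit: S = 1366/(6.41)² = 33.25 W m^-2.
The effective emission temperature is T_e = [S(1−α)/(4σ)]^¼ = 106.6 K.
Each opaque layer satisfies 2T_j⁴ = T_{j−1}⁴ + T_{j+1}⁴, giving T_k⁴ = (N+1−k)T_e⁴.
T_2 = (2)^(1/4)·106.6 = 126.7 K.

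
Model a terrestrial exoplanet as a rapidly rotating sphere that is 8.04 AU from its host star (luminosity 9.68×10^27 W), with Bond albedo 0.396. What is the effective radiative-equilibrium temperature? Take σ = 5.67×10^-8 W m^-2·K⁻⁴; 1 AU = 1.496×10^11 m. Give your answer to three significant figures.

Orbital distance: d = 8.04 AU = 1.203×10^12 m.
Spreading L over a sphere of radius d: S = 9.68×10^27/(4π·1.20×10^12²) = 532.5 W m^-2.
Averaging over the sphere, the absorbed flux is S(1−α)/4 = 80.40 W m^-2.
Set σT⁴ = 80.40 → T = (80.40/σ)^(1/4) = 194.1 K.

194 K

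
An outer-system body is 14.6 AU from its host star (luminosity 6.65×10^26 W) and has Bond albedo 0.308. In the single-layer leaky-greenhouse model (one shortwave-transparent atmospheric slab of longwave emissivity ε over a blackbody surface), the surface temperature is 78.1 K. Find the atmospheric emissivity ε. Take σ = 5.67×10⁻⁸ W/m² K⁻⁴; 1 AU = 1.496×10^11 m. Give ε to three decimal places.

Orbital distance: d = 14.6 AU = 2.184×10^12 m.
S = L/(4πd²) = 11.09 W/m².
First, T_e = [11.09·(1−0.308)/(4σ)]^(1/4) = 76.27 K.
T_s⁴ = T_e⁴·2/(2−ε) → ε = 2 − 2(T_e/T_s)⁴ = 2 − 2·(76.27/78.1)⁴ = 0.1806.

0.181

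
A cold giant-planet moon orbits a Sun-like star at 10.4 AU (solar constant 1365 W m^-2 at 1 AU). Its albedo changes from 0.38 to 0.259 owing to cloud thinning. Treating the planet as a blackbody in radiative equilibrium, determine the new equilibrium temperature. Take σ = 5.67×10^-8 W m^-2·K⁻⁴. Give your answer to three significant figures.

Irradiance scales as 1/d², so S = 1365 W m^-2 × (1/10.4)² = 12.62 W m^-2.
T₂ = [S(1−α₂)/(4σ)]^(1/4) = [12.62·0.741/(4σ)]^(1/4) = 80.13 K.

80.1 kelvin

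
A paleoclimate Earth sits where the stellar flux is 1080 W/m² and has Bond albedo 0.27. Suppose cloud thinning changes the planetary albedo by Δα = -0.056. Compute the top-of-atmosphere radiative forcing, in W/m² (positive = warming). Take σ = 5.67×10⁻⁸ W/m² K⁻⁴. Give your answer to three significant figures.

TOA radiative forcing: ΔF = −S·Δα/4 = −1080·(-0.056)/4 = 15.12 W/m².

15.1 W/m²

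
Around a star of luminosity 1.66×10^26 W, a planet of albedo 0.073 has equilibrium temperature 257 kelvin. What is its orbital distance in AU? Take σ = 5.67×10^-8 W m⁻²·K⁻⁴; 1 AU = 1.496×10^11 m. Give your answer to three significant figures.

0.744 AU

Energy balance gives S = 4σT⁴/(1−α) = 1067 W m⁻².
Then d = [L/(4πS)]^(1/2) = 1.113×10^11 m, i.e. 0.7437 AU.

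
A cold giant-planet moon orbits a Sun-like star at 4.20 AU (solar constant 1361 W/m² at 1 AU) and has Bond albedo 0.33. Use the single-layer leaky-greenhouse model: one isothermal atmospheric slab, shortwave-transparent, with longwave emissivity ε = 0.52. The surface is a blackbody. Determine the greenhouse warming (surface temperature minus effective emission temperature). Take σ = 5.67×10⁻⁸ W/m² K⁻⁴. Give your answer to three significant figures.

9.61 kelvin

Irradiance scales as 1/d², so S = 1361 W/m² × (1/4.20)² = 77.15 W/m².
Effective emission temperature (TOA balance): σT_e⁴ = S(1−α)/4 = 12.92 W/m² → T_e = 122.9 K.
Surface balance with a leaky layer gives σT_s⁴ = σT_e⁴·2/(2−ε), so T_s = T_e·[2/(2−0.52)]^(1/4) = 132.5 K.
T_s − T_e = 132.5 − 122.9 = 9.606 K.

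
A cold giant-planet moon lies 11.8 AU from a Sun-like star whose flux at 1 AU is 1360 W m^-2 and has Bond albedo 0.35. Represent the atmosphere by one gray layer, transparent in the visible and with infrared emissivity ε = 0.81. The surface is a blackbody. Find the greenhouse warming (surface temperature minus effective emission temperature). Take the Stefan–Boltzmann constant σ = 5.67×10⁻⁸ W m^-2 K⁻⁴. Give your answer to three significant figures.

10.1 kelvin

By the inverse-square law, S = 1360/11.8² = 9.767 W m^-2.
Effective emission temperature (TOA balance): σT_e⁴ = S(1−α)/4 = 1.587 W m^-2 → T_e = 72.74 K.
Surface balance with a leaky layer gives σT_s⁴ = σT_e⁴·2/(2−ε), so T_s = T_e·[2/(2−0.81)]^(1/4) = 82.82 K.
Greenhouse warming: T_s − T_e = 10.08 K.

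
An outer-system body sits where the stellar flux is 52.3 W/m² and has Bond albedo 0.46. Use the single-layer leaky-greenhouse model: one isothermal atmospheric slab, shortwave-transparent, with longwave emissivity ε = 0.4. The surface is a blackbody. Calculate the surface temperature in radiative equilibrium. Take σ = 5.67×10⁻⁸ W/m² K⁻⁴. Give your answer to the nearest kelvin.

Effective emission temperature (TOA balance): σT_e⁴ = S(1−α)/4 = 7.061 W/m² → T_e = 105.6 K.
Surface balance with a leaky layer gives σT_s⁴ = σT_e⁴·2/(2−ε), so T_s = T_e·[2/(2−0.4)]^(1/4) = 111.7 K.

112 kelvin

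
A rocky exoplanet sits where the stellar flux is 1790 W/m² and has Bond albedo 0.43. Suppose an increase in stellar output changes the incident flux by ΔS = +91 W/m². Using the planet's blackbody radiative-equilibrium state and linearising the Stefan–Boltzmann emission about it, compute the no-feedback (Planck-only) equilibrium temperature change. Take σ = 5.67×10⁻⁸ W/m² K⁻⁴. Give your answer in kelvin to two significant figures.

The baseline emission temperature is T_e = 259.0 K.
TOA radiative forcing: ΔF = (1−α)ΔS/4 = 0.57·(+91)/4 = 12.97 W/m².
Linearising σT⁴ gives d(σT⁴)/dT = 4σT_e³ = 3.940 W/m² per K.
So ΔT₀ = 12.97/3.940 = 3.29 K.

3.3 K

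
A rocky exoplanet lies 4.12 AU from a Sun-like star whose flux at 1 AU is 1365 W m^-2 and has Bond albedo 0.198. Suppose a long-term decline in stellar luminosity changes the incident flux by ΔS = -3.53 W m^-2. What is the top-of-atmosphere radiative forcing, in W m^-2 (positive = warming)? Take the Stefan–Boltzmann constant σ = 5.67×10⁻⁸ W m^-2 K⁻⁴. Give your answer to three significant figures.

Flux at the orbit: S = 1365/(4.12)² = 80.42 W m^-2.
ΔF = Δ[S(1−α)]/4 = (1−0.198)·-3.53/4 = -0.7078 W m^-2.

-0.708 W m^-2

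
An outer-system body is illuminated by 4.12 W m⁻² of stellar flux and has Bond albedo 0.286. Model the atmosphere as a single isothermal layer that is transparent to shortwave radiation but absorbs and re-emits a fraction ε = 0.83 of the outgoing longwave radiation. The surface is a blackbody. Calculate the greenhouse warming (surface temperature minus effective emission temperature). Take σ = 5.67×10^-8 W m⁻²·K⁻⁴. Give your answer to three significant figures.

Effective emission temperature (TOA balance): σT_e⁴ = S(1−α)/4 = 0.7354 W m⁻² → T_e = 60.01 K.
Surface balance with a leaky layer gives σT_s⁴ = σT_e⁴·2/(2−ε), so T_s = T_e·[2/(2−0.83)]^(1/4) = 68.62 K.
Greenhouse warming: T_s − T_e = 8.608 K.

8.61 K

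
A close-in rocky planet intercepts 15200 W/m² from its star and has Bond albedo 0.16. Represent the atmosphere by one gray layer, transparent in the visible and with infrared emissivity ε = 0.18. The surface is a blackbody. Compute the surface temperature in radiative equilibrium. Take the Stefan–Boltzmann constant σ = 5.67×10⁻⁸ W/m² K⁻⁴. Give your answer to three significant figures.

499 K

The planet radiates to space at T_e = [S(1−α)/(4σ)]^(1/4) = 487.1 K.
The surface balance (absorbed SW + ε·downward IR = σT_s⁴) with T_a⁴ = T_s⁴/2 reduces to T_s = T_e·[2/(2−ε)]^¼ = 498.7 K.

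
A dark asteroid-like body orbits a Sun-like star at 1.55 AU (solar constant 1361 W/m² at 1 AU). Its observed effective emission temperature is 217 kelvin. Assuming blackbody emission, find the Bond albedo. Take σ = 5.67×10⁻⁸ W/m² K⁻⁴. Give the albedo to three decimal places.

Irradiance scales as 1/d², so S = 1361 W/m² × (1/1.55)² = 566.5 W/m².
Rearranging the radiative balance, α = 1 − 4σT⁴/S.
4σT⁴ = 4·5.67×10⁻⁸·(217)⁴ = 502.9 W/m².
1−α = 502.9/566.5 = 0.8877, so α = 0.1123.

0.112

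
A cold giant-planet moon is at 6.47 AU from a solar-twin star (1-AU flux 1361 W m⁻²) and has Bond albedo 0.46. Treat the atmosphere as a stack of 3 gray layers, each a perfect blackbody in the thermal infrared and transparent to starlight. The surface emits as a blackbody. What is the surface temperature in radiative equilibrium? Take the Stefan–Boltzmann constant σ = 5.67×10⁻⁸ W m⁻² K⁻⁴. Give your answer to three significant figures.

By the inverse-square law, S = 1361/6.47² = 32.51 W m⁻².
The effective emission temperature is T_e = [S(1−α)/(4σ)]^¼ = 93.80 K.
Layer-by-layer balance gives σT_s⁴ = (N+1)σT_e⁴, so T_s = 4^¼·93.80 = 132.7 K.

133 K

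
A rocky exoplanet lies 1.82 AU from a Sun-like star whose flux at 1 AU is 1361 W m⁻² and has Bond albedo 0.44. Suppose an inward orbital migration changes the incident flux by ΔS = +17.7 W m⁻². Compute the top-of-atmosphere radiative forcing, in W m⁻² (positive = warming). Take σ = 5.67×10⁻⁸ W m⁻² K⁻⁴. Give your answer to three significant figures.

By the inverse-square law, S = 1361/1.82² = 410.9 W m⁻².
ΔF = Δ[S(1−α)]/4 = (1−0.44)·+17.7/4 = 2.478 W m⁻².

2.48 W m⁻²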